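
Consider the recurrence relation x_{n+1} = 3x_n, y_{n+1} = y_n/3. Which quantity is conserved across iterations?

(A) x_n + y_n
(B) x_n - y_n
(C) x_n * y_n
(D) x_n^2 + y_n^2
C

For the recurrence x_{n+1} = 3x_n, y_{n+1} = y_n/3:

x_{n+1} * y_{n+1} = (3x_n) * (y_n/3) = x_n * y_n
The product is conserved.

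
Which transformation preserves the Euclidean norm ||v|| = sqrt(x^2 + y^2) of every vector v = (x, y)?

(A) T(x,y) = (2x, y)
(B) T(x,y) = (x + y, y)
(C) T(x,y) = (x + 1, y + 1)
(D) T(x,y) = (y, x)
D

A transformation preserves a norm if ||T(v)|| = ||v|| for every v; a single vector where the norm changes rules an option out.

(A) T(x,y) = (2x, y): v = (1, 0) has norm sqrt((1)^2 + (0)^2) = 1, but T(v) = (2, 0) has norm 2 -- not preserved.
(B) T(x,y) = (x + y, y): v = (0, 1) has norm sqrt((0)^2 + (1)^2) = 1, but T(v) = (1, 1) has norm sqrt(2) -- not preserved.
(C) T(x,y) = (x + 1, y + 1): v = (1, 0) has norm sqrt((1)^2 + (0)^2) = 1, but T(v) = (2, 1) has norm sqrt(5) -- not preserved.
(D) T(x,y) = (y, x): preserves the norm -- it is an orthogonal map (a rotation/reflection), and (y)^2 + (x)^2 simplifies to x^2 + y^2.

Therefore the answer is (D).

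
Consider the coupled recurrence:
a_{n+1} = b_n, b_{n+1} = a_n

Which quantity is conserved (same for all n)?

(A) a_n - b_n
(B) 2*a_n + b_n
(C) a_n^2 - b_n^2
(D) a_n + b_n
D

Replace a_n by a_{n+1} = b_n and b_n by b_{n+1} = a_n in each option and simplify:
(A) a_n - b_n  ->  (b_n) - (a_n) = -a_n + b_n   [not conserved]
(B) 2*a_n + b_n  ->  2*(b_n) + (a_n) = a_n + 2*b_n   [not conserved]
(C) a_n^2 - b_n^2  ->  (b_n)^2 - (a_n)^2 = -a_n^2 + b_n^2   [not conserved]
(D) a_n + b_n  ->  (b_n) + (a_n) = a_n + b_n   [conserved]

Only (D) a_n + b_n returns to itself after one step, so it is the conserved quantity.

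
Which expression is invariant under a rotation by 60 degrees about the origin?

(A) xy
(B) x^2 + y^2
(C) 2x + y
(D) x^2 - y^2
B

A rotation by 60 degrees sends (x, y) to (x/2 - sqrt(3)y/2, sqrt(3)x/2 + y/2).
Substitute the transformed coordinates into each option and compare with the original:
(A) xy  ->  (x/2 - sqrt(3)y/2)(sqrt(3)x/2 + y/2) = sqrt(3)x^2/4 - xy/2 - sqrt(3)y^2/4   [differs from xy: not invariant]
(B) x^2 + y^2  ->  (x/2 - sqrt(3)y/2)^2 + (sqrt(3)x/2 + y/2)^2 = x^2 + y^2   [equals x^2 + y^2: invariant]
(C) 2x + y  ->  2(x/2 - sqrt(3)y/2) + (sqrt(3)x/2 + y/2) = sqrt(3)x/2 + x - sqrt(3)y + y/2   [differs from 2x + y: not invariant]
(D) x^2 - y^2  ->  (x/2 - sqrt(3)y/2)^2 - (sqrt(3)x/2 + y/2)^2 = -x^2/2 - sqrt(3)xy + y^2/2   [differs from x^2 - y^2: not invariant]

Only option (B), x^2 + y^2, is unchanged by the transformation.
Geometrically, x^2 + y^2 is the squared distance from the origin, which every rotation about the origin preserves.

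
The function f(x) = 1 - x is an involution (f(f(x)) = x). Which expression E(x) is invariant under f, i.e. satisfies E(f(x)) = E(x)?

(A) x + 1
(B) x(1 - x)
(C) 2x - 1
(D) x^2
B

Replace x by f(x) = 1 - x in each option and simplify. As a quick numerical cross-check, also compare E(3) with E(f(3)) = E(-2).

(A) x + 1  ->  (1 - x) + 1 = 2 - x; check: E(3) = 4 but E(-2) = -1.   [not invariant]
(B) x(1 - x)  ->  (1 - x)(1 - (1 - x)), which simplifies back to x(1 - x); check: E(3) = -6, E(-2) = -6.   [invariant]
(C) 2x - 1  ->  2(1 - x) - 1 = 1 - 2x; check: E(3) = 5 but E(-2) = -5.   [not invariant]
(D) x^2  ->  (1 - x)^2 = (x - 1)^2; check: E(3) = 9 but E(-2) = 4.   [not invariant]

Only (B) is unchanged. E is symmetric under swapping x with f(x) = 1 - x, which is exactly what an involution does.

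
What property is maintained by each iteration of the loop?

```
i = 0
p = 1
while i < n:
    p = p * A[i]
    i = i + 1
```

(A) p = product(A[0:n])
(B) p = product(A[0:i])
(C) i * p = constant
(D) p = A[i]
B

A loop invariant must hold before the first iteration and be re-established by every execution of the body.

(B) p = product(A[0:i]): Initially i = 0 and p = 1 = product of the empty slice A[0:0]. If p = product(A[0:i]) holds at the top of an iteration, the body sets p to product(A[0:i]) * A[i] = product(A[0:i+1]) and then i to i+1, so the property is restored. At exit i = n, giving p = product(A[0:n]).

The other options fail:
(A) p = product(A[0:n]): false before the loop (p = 1, not the full product) -- it only becomes true at exit.
(C) i * p = constant: initially i * p = 0, but after one iteration it is 1 * A[0], which is nonzero in general.
(D) p = A[i]: after the first iteration p = A[0] but i = 1; in general p is a product of several elements, not a single one.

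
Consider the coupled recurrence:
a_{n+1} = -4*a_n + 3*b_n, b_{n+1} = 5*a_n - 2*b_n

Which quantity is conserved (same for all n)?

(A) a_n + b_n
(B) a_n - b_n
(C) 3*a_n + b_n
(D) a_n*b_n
A

Replace a_n by a_{n+1} = -4*a_n + 3*b_n and b_n by b_{n+1} = 5*a_n - 2*b_n in each option and simplify:
(A) a_n + b_n  ->  (-4*a_n + 3*b_n) + (5*a_n - 2*b_n) = a_n + b_n   [conserved]
(B) a_n - b_n  ->  (-4*a_n + 3*b_n) - (5*a_n - 2*b_n) = -9*a_n + 5*b_n   [not conserved]
(C) 3*a_n + b_n  ->  3*(-4*a_n + 3*b_n) + (5*a_n - 2*b_n) = -7*a_n + 7*b_n   [not conserved]
(D) a_n*b_n  ->  (-4*a_n + 3*b_n)*(5*a_n - 2*b_n) = -20*a_n^2 + 23*a_n*b_n - 6*b_n^2   [not conserved]

Only (A) a_n + b_n returns to itself after one step, so it is the conserved quantity.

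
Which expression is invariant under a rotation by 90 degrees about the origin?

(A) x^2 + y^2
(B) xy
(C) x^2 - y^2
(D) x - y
A

A rotation by 90 degrees sends (x, y) to (-y, x).
Substitute the transformed coordinates into each option and compare with the original:
(A) x^2 + y^2  ->  (-y)^2 + (x)^2 = x^2 + y^2   [equals x^2 + y^2: invariant]
(B) xy  ->  (-y)(x) = -xy   [differs from xy: not invariant]
(C) x^2 - y^2  ->  (-y)^2 - (x)^2 = -x^2 + y^2   [differs from x^2 - y^2: not invariant]
(D) x - y  ->  (-y) - (x) = -x - y   [differs from x - y: not invariant]

Only option (A), x^2 + y^2, is unchanged by the transformation.
Geometrically, x^2 + y^2 is the squared distance from the origin, which every rotation about the origin preserves.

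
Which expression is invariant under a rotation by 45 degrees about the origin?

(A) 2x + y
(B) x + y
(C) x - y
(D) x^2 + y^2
D

A rotation by 45 degrees sends (x, y) to (sqrt(2)x/2 - sqrt(2)y/2, sqrt(2)x/2 + sqrt(2)y/2).
Substitute the transformed coordinates into each option and compare with the original:
(A) 2x + y  ->  2(sqrt(2)x/2 - sqrt(2)y/2) + (sqrt(2)x/2 + sqrt(2)y/2) = 3sqrt(2)x/2 - sqrt(2)y/2   [differs from 2x + y: not invariant]
(B) x + y  ->  (sqrt(2)x/2 - sqrt(2)y/2) + (sqrt(2)x/2 + sqrt(2)y/2) = sqrt(2)x   [differs from x + y: not invariant]
(C) x - y  ->  (sqrt(2)x/2 - sqrt(2)y/2) - (sqrt(2)x/2 + sqrt(2)y/2) = -sqrt(2)y   [differs from x - y: not invariant]
(D) x^2 + y^2  ->  (sqrt(2)x/2 - sqrt(2)y/2)^2 + (sqrt(2)x/2 + sqrt(2)y/2)^2 = x^2 + y^2   [equals x^2 + y^2: invariant]

Only option (D), x^2 + y^2, is unchanged by the transformation.
Geometrically, x^2 + y^2 is the squared distance from the origin, which every rotation about the origin preserves.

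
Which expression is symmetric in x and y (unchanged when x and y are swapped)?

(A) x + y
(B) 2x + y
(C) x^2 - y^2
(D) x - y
A

A symmetric expression is unchanged when the variables are permuted; here the transformation to test is the swap (x, y) -> (y, x).
Substitute the transformed coordinates into each option and compare with the original:
(A) x + y  ->  (y) + (x) = x + y   [equals x + y: invariant]
(B) 2x + y  ->  2(y) + (x) = x + 2y   [differs from 2x + y: not invariant]
(C) x^2 - y^2  ->  (y)^2 - (x)^2 = -x^2 + y^2   [differs from x^2 - y^2: not invariant]
(D) x - y  ->  (y) - (x) = -x + y   [differs from x - y: not invariant]

Only option (A), x + y, is unchanged by the transformation.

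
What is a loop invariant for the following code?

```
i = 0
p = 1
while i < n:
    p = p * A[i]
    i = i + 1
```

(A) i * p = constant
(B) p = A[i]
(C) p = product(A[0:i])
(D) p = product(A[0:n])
C

A loop invariant must hold before the first iteration and be re-established by every execution of the body.

(C) p = product(A[0:i]): Initially i = 0 and p = 1 = product of the empty slice A[0:0]. If p = product(A[0:i]) holds at the top of an iteration, the body sets p to product(A[0:i]) * A[i] = product(A[0:i+1]) and then i to i+1, so the property is restored. At exit i = n, giving p = product(A[0:n]).

The other options fail:
(A) i * p = constant: initially i * p = 0, but after one iteration it is 1 * A[0], which is nonzero in general.
(B) p = A[i]: after the first iteration p = A[0] but i = 1; in general p is a product of several elements, not a single one.
(D) p = product(A[0:n]): false before the loop (p = 1, not the full product) -- it only becomes true at exit.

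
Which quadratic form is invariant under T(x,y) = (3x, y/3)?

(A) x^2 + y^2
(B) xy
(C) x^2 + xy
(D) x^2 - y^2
B

T multiplies x by 3 and divides y by 3.
Substitute the transformed coordinates into each option and compare with the original:
(A) x^2 + y^2  ->  (3x)^2 + (y/3)^2 = 9x^2 + y^2/9   [differs from x^2 + y^2: not invariant]
(B) xy  ->  (3x)(y/3) = xy   [equals xy: invariant]
(C) x^2 + xy  ->  (3x)^2 + (3x)(y/3) = 9x^2 + xy   [differs from x^2 + xy: not invariant]
(D) x^2 - y^2  ->  (3x)^2 - (y/3)^2 = 9x^2 - y^2/9   [differs from x^2 - y^2: not invariant]

Only option (B), xy, is unchanged by the transformation.
The factors 3 and 1/3 cancel only in the pure product xy.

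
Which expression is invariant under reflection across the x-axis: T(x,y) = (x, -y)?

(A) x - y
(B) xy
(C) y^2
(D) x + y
C

The map is reflection across the x-axis: T(x,y) = (x, -y).
Substitute the transformed coordinates into each option and compare with the original:
(A) x - y  ->  (x) - (-y) = x + y   [differs from x - y: not invariant]
(B) xy  ->  (x)(-y) = -xy   [differs from xy: not invariant]
(C) y^2  ->  (-y)^2 = y^2   [equals y^2: invariant]
(D) x + y  ->  (x) + (-y) = x - y   [differs from x + y: not invariant]

Only option (C), y^2, is unchanged by the transformation.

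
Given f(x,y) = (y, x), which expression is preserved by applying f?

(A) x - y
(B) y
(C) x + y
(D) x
C

For f(x,y) = (y, x):
After applying f: x' = y, y' = x. So x' + y' = y + x = x + y.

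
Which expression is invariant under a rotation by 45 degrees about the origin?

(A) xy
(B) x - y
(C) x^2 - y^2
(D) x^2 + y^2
D

A rotation by 45 degrees sends (x, y) to (sqrt(2)x/2 - sqrt(2)y/2, sqrt(2)x/2 + sqrt(2)y/2).
Substitute the transformed coordinates into each option and compare with the original:
(A) xy  ->  (sqrt(2)x/2 - sqrt(2)y/2)(sqrt(2)x/2 + sqrt(2)y/2) = x^2/2 - y^2/2   [differs from xy: not invariant]
(B) x - y  ->  (sqrt(2)x/2 - sqrt(2)y/2) - (sqrt(2)x/2 + sqrt(2)y/2) = -sqrt(2)y   [differs from x - y: not invariant]
(C) x^2 - y^2  ->  (sqrt(2)x/2 - sqrt(2)y/2)^2 - (sqrt(2)x/2 + sqrt(2)y/2)^2 = -2xy   [differs from x^2 - y^2: not invariant]
(D) x^2 + y^2  ->  (sqrt(2)x/2 - sqrt(2)y/2)^2 + (sqrt(2)x/2 + sqrt(2)y/2)^2 = x^2 + y^2   [equals x^2 + y^2: invariant]

Only option (D), x^2 + y^2, is unchanged by the transformation.
Geometrically, x^2 + y^2 is the squared distance from the origin, which every rotation about the origin preserves.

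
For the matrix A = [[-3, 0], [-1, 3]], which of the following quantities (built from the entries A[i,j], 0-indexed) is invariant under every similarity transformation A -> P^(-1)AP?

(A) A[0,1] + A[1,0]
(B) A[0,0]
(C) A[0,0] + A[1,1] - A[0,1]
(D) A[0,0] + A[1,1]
D

A[0,0] + A[1,1] is the trace of A. By the cyclic property of the trace, tr(P^(-1)AP) = tr(APP^(-1)) = tr(A), so it is the same for every matrix similar to A.

The other combinations are not similarity invariants. For example, take P = [[2, 1], [1, 1]] (det P = 1), so P^(-1) = [[1, -1], [-1, 2]] and
B = P^(-1)AP = [[-7, -5], [8, 7]].
Evaluating each option on A and on B:
(A) A[0,1] + A[1,0]: -1 for A, 3 for B -> changes
(B) A[0,0]: -3 for A, -7 for B -> changes
(C) A[0,0] + A[1,1] - A[0,1]: 0 for A, 5 for B -> changes
(D) A[0,0] + A[1,1]: 0 for A, 0 for B -> unchanged

Only (D) A[0,0] + A[1,1] = 0 survives (and it does so for every P, not just this one), so it is the invariant.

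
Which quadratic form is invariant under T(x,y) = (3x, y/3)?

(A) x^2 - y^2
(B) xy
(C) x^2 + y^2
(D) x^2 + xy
B

T multiplies x by 3 and divides y by 3.
Substitute the transformed coordinates into each option and compare with the original:
(A) x^2 - y^2  ->  (3x)^2 - (y/3)^2 = 9x^2 - y^2/9   [differs from x^2 - y^2: not invariant]
(B) xy  ->  (3x)(y/3) = xy   [equals xy: invariant]
(C) x^2 + y^2  ->  (3x)^2 + (y/3)^2 = 9x^2 + y^2/9   [differs from x^2 + y^2: not invariant]
(D) x^2 + xy  ->  (3x)^2 + (3x)(y/3) = 9x^2 + xy   [differs from x^2 + xy: not invariant]

Only option (B), xy, is unchanged by the transformation.
The factors 3 and 1/3 cancel only in the pure product xy.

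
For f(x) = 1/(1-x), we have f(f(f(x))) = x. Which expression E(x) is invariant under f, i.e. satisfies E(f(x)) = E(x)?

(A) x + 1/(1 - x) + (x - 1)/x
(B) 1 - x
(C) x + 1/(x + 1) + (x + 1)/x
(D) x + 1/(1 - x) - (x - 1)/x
A

Replace x by f(x) = 1/(1 - x) in each option and simplify. As a quick numerical cross-check, also compare E(4) with E(f(4)) = E(-1/3).

(A) x + 1/(1 - x) + (x - 1)/x  ->  (1/(1 - x)) + 1/(1 - (1/(1 - x))) + ((1/(1 - x)) - 1)/(1/(1 - x)), which simplifies back to x + 1/(1 - x) + (x - 1)/x; check: E(4) = 53/12, E(-1/3) = 53/12.   [invariant]
(B) 1 - x  ->  1 - (1/(1 - x)) = x/(x - 1); check: E(4) = -3 but E(-1/3) = 4/3.   [not invariant]
(C) x + 1/(x + 1) + (x + 1)/x  ->  (1/(1 - x)) + 1/((1/(1 - x)) + 1) + ((1/(1 - x)) + 1)/(1/(1 - x)) = (-x^3 + 6x^2 - 11x + 7)/(x^2 - 3x + 2); check: E(4) = 109/20 but E(-1/3) = -5/6.   [not invariant]
(D) x + 1/(1 - x) - (x - 1)/x  ->  (1/(1 - x)) + 1/(1 - (1/(1 - x))) - ((1/(1 - x)) - 1)/(1/(1 - x)) = (x^2(1 - x) - x + (x - 1)^2)/(x(x - 1)); check: E(4) = 35/12 but E(-1/3) = -43/12.   [not invariant]

Only (A) is unchanged. Indeed f(f(x)) = 1/(1 - 1/(1-x)) = (1-x)/(-x) = (x-1)/x, so E(x) = x + f(x) + f(f(x)) is the sum over the whole 3-cycle; applying f just permutes the three terms cyclically (x -> f(x) -> f(f(x)) -> x), leaving the sum unchanged.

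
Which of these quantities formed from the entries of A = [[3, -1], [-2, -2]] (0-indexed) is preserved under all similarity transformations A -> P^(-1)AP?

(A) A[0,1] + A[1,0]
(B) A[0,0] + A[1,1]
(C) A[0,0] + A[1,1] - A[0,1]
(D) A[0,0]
B

A[0,0] + A[1,1] is the trace of A. By the cyclic property of the trace, tr(P^(-1)AP) = tr(APP^(-1)) = tr(A), so it is the same for every matrix similar to A.

The other combinations are not similarity invariants. For example, take P = [[1, 1], [1, 2]] (det P = 1), so P^(-1) = [[2, -1], [-1, 1]] and
B = P^(-1)AP = [[8, 8], [-6, -7]].
Evaluating each option on A and on B:
(A) A[0,1] + A[1,0]: -3 for A, 2 for B -> changes
(B) A[0,0] + A[1,1]: 1 for A, 1 for B -> unchanged
(C) A[0,0] + A[1,1] - A[0,1]: 2 for A, -7 for B -> changes
(D) A[0,0]: 3 for A, 8 for B -> changes

Only (B) A[0,0] + A[1,1] = 1 survives (and it does so for every P, not just this one), so it is the invariant.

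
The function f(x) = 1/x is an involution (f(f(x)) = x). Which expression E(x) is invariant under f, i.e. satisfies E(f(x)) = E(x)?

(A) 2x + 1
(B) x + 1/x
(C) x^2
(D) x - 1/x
B

Replace x by f(x) = 1/x in each option and simplify. As a quick numerical cross-check, also compare E(3) with E(f(3)) = E(1/3).

(A) 2x + 1  ->  2(1/x) + 1 = (x + 2)/x; check: E(3) = 7 but E(1/3) = 5/3.   [not invariant]
(B) x + 1/x  ->  (1/x) + 1/(1/x), which simplifies back to x + 1/x; check: E(3) = 10/3, E(1/3) = 10/3.   [invariant]
(C) x^2  ->  (1/x)^2 = x^(-2); check: E(3) = 9 but E(1/3) = 1/9.   [not invariant]
(D) x - 1/x  ->  (1/x) - 1/(1/x) = -x + 1/x; check: E(3) = 8/3 but E(1/3) = -8/3.   [not invariant]

Only (B) is unchanged. E is symmetric under swapping x with f(x) = 1/x, which is exactly what an involution does.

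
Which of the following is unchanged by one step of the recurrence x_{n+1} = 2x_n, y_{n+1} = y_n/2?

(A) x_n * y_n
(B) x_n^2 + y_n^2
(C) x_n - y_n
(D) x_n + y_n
A

For the recurrence x_{n+1} = 2x_n, y_{n+1} = y_n/2:

x_{n+1} * y_{n+1} = (2x_n) * (y_n/2) = x_n * y_n
The product is conserved.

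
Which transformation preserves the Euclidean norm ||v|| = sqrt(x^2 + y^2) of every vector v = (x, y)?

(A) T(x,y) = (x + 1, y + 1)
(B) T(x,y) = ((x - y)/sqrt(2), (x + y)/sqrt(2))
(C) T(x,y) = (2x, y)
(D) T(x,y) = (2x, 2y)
B

A transformation preserves a norm if ||T(v)|| = ||v|| for every v; a single vector where the norm changes rules an option out.

(A) T(x,y) = (x + 1, y + 1): v = (1, 0) has norm sqrt((1)^2 + (0)^2) = 1, but T(v) = (2, 1) has norm sqrt(5) -- not preserved.
(B) T(x,y) = ((x - y)/sqrt(2), (x + y)/sqrt(2)): preserves the norm -- it is an orthogonal map (a rotation/reflection), and (sqrt(2)(x - y)/2)^2 + (sqrt(2)(x + y)/2)^2 simplifies to x^2 + y^2.
(C) T(x,y) = (2x, y): v = (1, 0) has norm sqrt((1)^2 + (0)^2) = 1, but T(v) = (2, 0) has norm 2 -- not preserved.
(D) T(x,y) = (2x, 2y): v = (1, 0) has norm sqrt((1)^2 + (0)^2) = 1, but T(v) = (2, 0) has norm 2 -- not preserved.

Therefore the answer is (B).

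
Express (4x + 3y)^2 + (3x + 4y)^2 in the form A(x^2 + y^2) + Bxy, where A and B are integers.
25(x^2 + y^2) + 48xy

Expanding: (4x + 3y)^2 = 16x^2 + 24xy + 9y^2
(3x + 4y)^2 = 9x^2 + 24xy + 16y^2
Sum = (16+9)(x^2+y^2) + 48xy = 25(x^2 + y^2) + 48xy
This is symmetric in x and y.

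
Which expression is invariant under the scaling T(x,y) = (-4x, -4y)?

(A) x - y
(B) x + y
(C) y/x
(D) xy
C

Under the uniform scaling T(x,y) = (-4x, -4y):
Substitute the transformed coordinates into each option and compare with the original:
(A) x - y  ->  (-4x) - (-4y) = -4x + 4y   [differs from x - y: not invariant]
(B) x + y  ->  (-4x) + (-4y) = -4x - 4y   [differs from x + y: not invariant]
(C) y/x  ->  (-4y)/(-4x) = y/x   [equals y/x: invariant]
(D) xy  ->  (-4x)(-4y) = 16xy   [differs from xy: not invariant]

Only option (C), y/x, is unchanged by the transformation.
The common factor -4 cancels in a ratio of coordinates, while sums, products and sums of squares pick up factors of -4 or 16.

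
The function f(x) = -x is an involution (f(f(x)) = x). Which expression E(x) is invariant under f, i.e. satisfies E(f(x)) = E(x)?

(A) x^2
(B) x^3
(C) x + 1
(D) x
A

Replace x by f(x) = -x in each option and simplify. As a quick numerical cross-check, also compare E(4) with E(f(4)) = E(-4).

(A) x^2  ->  (-x)^2, which simplifies back to x^2; check: E(4) = 16, E(-4) = 16.   [invariant]
(B) x^3  ->  (-x)^3 = -x^3; check: E(4) = 64 but E(-4) = -64.   [not invariant]
(C) x + 1  ->  (-x) + 1 = 1 - x; check: E(4) = 5 but E(-4) = -3.   [not invariant]
(D) x  ->  (-x) = -x; check: E(4) = 4 but E(-4) = -4.   [not invariant]

Only (A) is unchanged. E is symmetric under swapping x with f(x) = -x, which is exactly what an involution does.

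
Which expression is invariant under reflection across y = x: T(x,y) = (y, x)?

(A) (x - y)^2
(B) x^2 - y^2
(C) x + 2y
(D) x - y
A

The map is reflection across y = x: T(x,y) = (y, x).
Substitute the transformed coordinates into each option and compare with the original:
(A) (x - y)^2  ->  ((y) - (x))^2 = x^2 - 2xy + y^2   [equals (x - y)^2: invariant]
(B) x^2 - y^2  ->  (y)^2 - (x)^2 = -x^2 + y^2   [differs from x^2 - y^2: not invariant]
(C) x + 2y  ->  (y) + 2(x) = 2x + y   [differs from x + 2y: not invariant]
(D) x - y  ->  (y) - (x) = -x + y   [differs from x - y: not invariant]

Only option (A), (x - y)^2, is unchanged by the transformation.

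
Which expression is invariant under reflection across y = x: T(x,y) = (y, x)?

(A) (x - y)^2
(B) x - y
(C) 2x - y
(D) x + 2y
A

The map is reflection across y = x: T(x,y) = (y, x).
Substitute the transformed coordinates into each option and compare with the original:
(A) (x - y)^2  ->  ((y) - (x))^2 = x^2 - 2xy + y^2   [equals (x - y)^2: invariant]
(B) x - y  ->  (y) - (x) = -x + y   [differs from x - y: not invariant]
(C) 2x - y  ->  2(y) - (x) = -x + 2y   [differs from 2x - y: not invariant]
(D) x + 2y  ->  (y) + 2(x) = 2x + y   [differs from x + 2y: not invariant]

Only option (A), (x - y)^2, is unchanged by the transformation.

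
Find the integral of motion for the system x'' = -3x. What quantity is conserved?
E = (x')^2 + 3x^2

Multiply the equation by x':
x' * x'' = -3x * x'
The left side is d/dt[(x')^2/2] and the right side is d/dt[-3x^2/2], so
d/dt[(x')^2/2 + 3x^2/2] = 0, i.e. (x')^2/2 + 3x^2/2 = constant.
Multiplying by 2, the integral of motion is E = (x')^2 + 3x^2.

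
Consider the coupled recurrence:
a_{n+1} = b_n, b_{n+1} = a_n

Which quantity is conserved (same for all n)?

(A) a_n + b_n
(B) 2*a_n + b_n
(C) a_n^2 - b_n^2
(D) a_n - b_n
A

Replace a_n by a_{n+1} = b_n and b_n by b_{n+1} = a_n in each option and simplify:
(A) a_n + b_n  ->  (b_n) + (a_n) = a_n + b_n   [conserved]
(B) 2*a_n + b_n  ->  2*(b_n) + (a_n) = a_n + 2*b_n   [not conserved]
(C) a_n^2 - b_n^2  ->  (b_n)^2 - (a_n)^2 = -a_n^2 + b_n^2   [not conserved]
(D) a_n - b_n  ->  (b_n) - (a_n) = -a_n + b_n   [not conserved]

Only (A) a_n + b_n returns to itself after one step, so it is the conserved quantity.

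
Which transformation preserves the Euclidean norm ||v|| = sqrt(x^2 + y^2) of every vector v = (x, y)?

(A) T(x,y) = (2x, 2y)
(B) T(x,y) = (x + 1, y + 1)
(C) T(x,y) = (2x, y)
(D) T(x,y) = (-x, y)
D

A transformation preserves a norm if ||T(v)|| = ||v|| for every v; a single vector where the norm changes rules an option out.

(A) T(x,y) = (2x, 2y): v = (1, 0) has norm sqrt((1)^2 + (0)^2) = 1, but T(v) = (2, 0) has norm 2 -- not preserved.
(B) T(x,y) = (x + 1, y + 1): v = (1, 0) has norm sqrt((1)^2 + (0)^2) = 1, but T(v) = (2, 1) has norm sqrt(5) -- not preserved.
(C) T(x,y) = (2x, y): v = (1, 0) has norm sqrt((1)^2 + (0)^2) = 1, but T(v) = (2, 0) has norm 2 -- not preserved.
(D) T(x,y) = (-x, y): preserves the norm -- it is an orthogonal map (a rotation/reflection), and (-x)^2 + (y)^2 simplifies to x^2 + y^2.

Therefore the answer is (D).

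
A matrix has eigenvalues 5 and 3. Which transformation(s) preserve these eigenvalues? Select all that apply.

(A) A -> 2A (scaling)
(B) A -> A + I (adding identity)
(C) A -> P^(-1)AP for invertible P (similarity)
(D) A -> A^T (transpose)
C and D

Eigenvalues are preserved by:
1. Similarity transformations: A -> P^(-1)AP (same characteristic polynomial)
2. Transpose: A^T has the same eigenvalues as A

Eigenvalues are NOT preserved by:
- Adding identity: eigenvalues become 5+1, 3+1
- Scaling: eigenvalues become 10, 6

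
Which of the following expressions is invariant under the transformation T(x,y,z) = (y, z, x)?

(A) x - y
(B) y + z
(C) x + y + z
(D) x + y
C

Apply T(x,y,z) = (y, z, x) to each option, i.e. replace (x, y, z) by the transformed coordinates.
Substitute the transformed coordinates into each option and compare with the original:
(A) x - y  ->  (y) - (z) = y - z   [differs from x - y: not invariant]
(B) y + z  ->  (z) + (x) = x + z   [differs from y + z: not invariant]
(C) x + y + z  ->  (y) + (z) + (x) = x + y + z   [equals x + y + z: invariant]
(D) x + y  ->  (y) + (z) = y + z   [differs from x + y: not invariant]

Only option (C), x + y + z, is unchanged by the transformation.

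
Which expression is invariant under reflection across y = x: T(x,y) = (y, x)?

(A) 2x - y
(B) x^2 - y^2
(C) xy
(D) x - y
C

The map is reflection across y = x: T(x,y) = (y, x).
Substitute the transformed coordinates into each option and compare with the original:
(A) 2x - y  ->  2(y) - (x) = -x + 2y   [differs from 2x - y: not invariant]
(B) x^2 - y^2  ->  (y)^2 - (x)^2 = -x^2 + y^2   [differs from x^2 - y^2: not invariant]
(C) xy  ->  (y)(x) = xy   [equals xy: invariant]
(D) x - y  ->  (y) - (x) = -x + y   [differs from x - y: not invariant]

Only option (C), xy, is unchanged by the transformation.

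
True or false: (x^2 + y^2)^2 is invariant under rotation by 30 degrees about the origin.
True

Applying rotation by 30 degrees: x' = x*cos(30 degrees) - y*sin(30 degrees) = sqrt(3)x/2 - y/2, y' = x*sin(30 degrees) + y*cos(30 degrees) = x/2 + sqrt(3)y/2

Substituting into (x^2 + y^2)^2:
((sqrt(3)x/2 - y/2)^2 + (x/2 + sqrt(3)y/2)^2)^2
= x^4 + 2x^2y^2 + y^4 = (x^2 + y^2)^2

This equals the original expression (x^2 + y^2)^2, so it IS invariant.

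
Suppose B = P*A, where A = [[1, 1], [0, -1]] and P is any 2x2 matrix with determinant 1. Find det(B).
-1

By the multiplicative property of determinants, det(B) = det(P*A) = det(P) * det(A) = det(A),
so the determinant is invariant under multiplication by any determinant-1 matrix; we just need det(A).

det(A) = (1)(-1) - (1)(0) = -1 - 0 = -1

Therefore det(B) = 1 * (-1) = -1.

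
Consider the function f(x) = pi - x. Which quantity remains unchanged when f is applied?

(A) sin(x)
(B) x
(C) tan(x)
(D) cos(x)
A

For f(x) = pi - x:
sin(pi - x) = sin(x), so sine is invariant under this transformation.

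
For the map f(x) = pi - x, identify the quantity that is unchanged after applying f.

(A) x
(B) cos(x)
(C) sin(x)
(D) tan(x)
C

For f(x) = pi - x:
sin(pi - x) = sin(x), so sine is invariant under this transformation.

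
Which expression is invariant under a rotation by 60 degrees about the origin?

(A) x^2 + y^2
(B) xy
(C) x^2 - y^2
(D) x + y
A

A rotation by 60 degrees sends (x, y) to (x/2 - sqrt(3)y/2, sqrt(3)x/2 + y/2).
Substitute the transformed coordinates into each option and compare with the original:
(A) x^2 + y^2  ->  (x/2 - sqrt(3)y/2)^2 + (sqrt(3)x/2 + y/2)^2 = x^2 + y^2   [equals x^2 + y^2: invariant]
(B) xy  ->  (x/2 - sqrt(3)y/2)(sqrt(3)x/2 + y/2) = sqrt(3)x^2/4 - xy/2 - sqrt(3)y^2/4   [differs from xy: not invariant]
(C) x^2 - y^2  ->  (x/2 - sqrt(3)y/2)^2 - (sqrt(3)x/2 + y/2)^2 = -x^2/2 - sqrt(3)xy + y^2/2   [differs from x^2 - y^2: not invariant]
(D) x + y  ->  (x/2 - sqrt(3)y/2) + (sqrt(3)x/2 + y/2) = x/2 + sqrt(3)x/2 - sqrt(3)y/2 + y/2   [differs from x + y: not invariant]

Only option (A), x^2 + y^2, is unchanged by the transformation.
Geometrically, x^2 + y^2 is the squared distance from the origin, which every rotation about the origin preserves.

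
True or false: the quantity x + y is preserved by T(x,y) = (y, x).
True

Substitute T(x,y) = (y, x) into the expression and compare with the original.

Original: x + y
After applying T: (y) + (x) = x + y

This is identical to the original x + y, so the expression is invariant.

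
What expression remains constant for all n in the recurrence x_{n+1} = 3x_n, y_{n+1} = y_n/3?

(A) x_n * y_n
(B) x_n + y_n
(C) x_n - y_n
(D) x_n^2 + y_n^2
A

For the recurrence x_{n+1} = 3x_n, y_{n+1} = y_n/3:

x_{n+1} * y_{n+1} = (3x_n) * (y_n/3) = x_n * y_n
The product is conserved.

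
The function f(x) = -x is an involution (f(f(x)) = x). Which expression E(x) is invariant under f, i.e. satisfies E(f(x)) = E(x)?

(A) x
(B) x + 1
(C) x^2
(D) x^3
C

Replace x by f(x) = -x in each option and simplify. As a quick numerical cross-check, also compare E(4) with E(f(4)) = E(-4).

(A) x  ->  (-x) = -x; check: E(4) = 4 but E(-4) = -4.   [not invariant]
(B) x + 1  ->  (-x) + 1 = 1 - x; check: E(4) = 5 but E(-4) = -3.   [not invariant]
(C) x^2  ->  (-x)^2, which simplifies back to x^2; check: E(4) = 16, E(-4) = 16.   [invariant]
(D) x^3  ->  (-x)^3 = -x^3; check: E(4) = 64 but E(-4) = -64.   [not invariant]

Only (C) is unchanged. E is symmetric under swapping x with f(x) = -x, which is exactly what an involution does.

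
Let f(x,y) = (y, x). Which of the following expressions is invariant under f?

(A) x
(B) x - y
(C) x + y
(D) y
C

For f(x,y) = (y, x):
After applying f: x' = y, y' = x. So x' + y' = y + x = x + y.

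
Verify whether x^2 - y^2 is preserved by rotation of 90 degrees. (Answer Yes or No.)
No

Applying rotation by 90 degrees: x' = x*cos(90 degrees) - y*sin(90 degrees) = -y, y' = x*sin(90 degrees) + y*cos(90 degrees) = x

Substituting into x^2 - y^2:
(-y)^2 - (x)^2
= -x^2 + y^2

This differs from the original expression x^2 - y^2, so it is NOT invariant.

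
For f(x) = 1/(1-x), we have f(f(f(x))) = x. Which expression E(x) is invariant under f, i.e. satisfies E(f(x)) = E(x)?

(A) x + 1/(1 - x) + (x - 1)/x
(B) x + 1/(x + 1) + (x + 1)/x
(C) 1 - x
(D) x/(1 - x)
A

Replace x by f(x) = 1/(1 - x) in each option and simplify. As a quick numerical cross-check, also compare E(4) with E(f(4)) = E(-1/3).

(A) x + 1/(1 - x) + (x - 1)/x  ->  (1/(1 - x)) + 1/(1 - (1/(1 - x))) + ((1/(1 - x)) - 1)/(1/(1 - x)), which simplifies back to x + 1/(1 - x) + (x - 1)/x; check: E(4) = 53/12, E(-1/3) = 53/12.   [invariant]
(B) x + 1/(x + 1) + (x + 1)/x  ->  (1/(1 - x)) + 1/((1/(1 - x)) + 1) + ((1/(1 - x)) + 1)/(1/(1 - x)) = (-x^3 + 6x^2 - 11x + 7)/(x^2 - 3x + 2); check: E(4) = 109/20 but E(-1/3) = -5/6.   [not invariant]
(C) 1 - x  ->  1 - (1/(1 - x)) = x/(x - 1); check: E(4) = -3 but E(-1/3) = 4/3.   [not invariant]
(D) x/(1 - x)  ->  (1/(1 - x))/(1 - (1/(1 - x))) = -1/x; check: E(4) = -4/3 but E(-1/3) = -1/4.   [not invariant]

Only (A) is unchanged. Indeed f(f(x)) = 1/(1 - 1/(1-x)) = (1-x)/(-x) = (x-1)/x, so E(x) = x + f(x) + f(f(x)) is the sum over the whole 3-cycle; applying f just permutes the three terms cyclically (x -> f(x) -> f(f(x)) -> x), leaving the sum unchanged.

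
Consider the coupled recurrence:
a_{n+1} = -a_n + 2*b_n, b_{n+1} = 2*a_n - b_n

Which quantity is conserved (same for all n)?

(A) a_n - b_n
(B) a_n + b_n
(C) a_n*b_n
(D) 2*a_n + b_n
B

Replace a_n by a_{n+1} = -a_n + 2*b_n and b_n by b_{n+1} = 2*a_n - b_n in each option and simplify:
(A) a_n - b_n  ->  (-a_n + 2*b_n) - (2*a_n - b_n) = -3*a_n + 3*b_n   [not conserved]
(B) a_n + b_n  ->  (-a_n + 2*b_n) + (2*a_n - b_n) = a_n + b_n   [conserved]
(C) a_n*b_n  ->  (-a_n + 2*b_n)*(2*a_n - b_n) = -2*a_n^2 + 5*a_n*b_n - 2*b_n^2   [not conserved]
(D) 2*a_n + b_n  ->  2*(-a_n + 2*b_n) + (2*a_n - b_n) = 3*b_n   [not conserved]

Only (B) a_n + b_n returns to itself after one step, so it is the conserved quantity.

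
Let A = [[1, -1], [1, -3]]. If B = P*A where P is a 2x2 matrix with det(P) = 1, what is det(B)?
-2

By the multiplicative property of determinants, det(B) = det(P*A) = det(P) * det(A) = det(A),
so the determinant is invariant under multiplication by any determinant-1 matrix; we just need det(A).

det(A) = (1)(-3) - (-1)(1) = -3 - (-1) = -2

Therefore det(B) = 1 * (-2) = -2.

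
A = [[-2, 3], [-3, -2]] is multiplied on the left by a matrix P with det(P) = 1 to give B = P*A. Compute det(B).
13

By the multiplicative property of determinants, det(B) = det(P*A) = det(P) * det(A) = det(A),
so the determinant is invariant under multiplication by any determinant-1 matrix; we just need det(A).

det(A) = (-2)(-2) - (3)(-3) = 4 - (-9) = 13

Therefore det(B) = 1 * 13 = 13.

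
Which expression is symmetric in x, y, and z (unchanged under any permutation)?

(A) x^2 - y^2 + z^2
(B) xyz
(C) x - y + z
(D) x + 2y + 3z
B

A symmetric expression is unchanged when the variables are permuted; here the transformation to test is the swap (x, y) -> (y, x).
A symmetric expression must survive every permutation; the single swap x <-> y already eliminates the distractors, and the keyed expression is also unchanged by x <-> z and y <-> z (each variable enters it in exactly the same way).
Substitute the transformed coordinates into each option and compare with the original:
(A) x^2 - y^2 + z^2  ->  (y)^2 - (x)^2 + z^2 = -x^2 + y^2 + z^2   [differs from x^2 - y^2 + z^2: not invariant]
(B) xyz  ->  (y)(x)z = xyz   [equals xyz: invariant]
(C) x - y + z  ->  (y) - (x) + z = -x + y + z   [differs from x - y + z: not invariant]
(D) x + 2y + 3z  ->  (y) + 2(x) + 3z = 2x + y + 3z   [differs from x + 2y + 3z: not invariant]

Only option (B), xyz, is unchanged by the transformation.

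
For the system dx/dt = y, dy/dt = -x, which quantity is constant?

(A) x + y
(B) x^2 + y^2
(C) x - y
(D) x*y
B

A first integral I satisfies dI/dt = 0 along every solution. Differentiate each option and use the equation of motion:
(A) d/dt[x + y] = y + (-x) = y - x, not identically 0
(B) d/dt[x^2 + y^2] = 2x*dx/dt + 2y*dy/dt = 2x*y + 2y*(-x) = 0
(C) d/dt[x - y] = y - (-x) = x + y, not identically 0
(D) d/dt[x*y] = (dx/dt)y + x(dy/dt) = y^2 - x^2, not identically 0

Only (B) has zero time-derivative. So x^2 + y^2 (the squared radius; trajectories are circles) is the conserved quantity.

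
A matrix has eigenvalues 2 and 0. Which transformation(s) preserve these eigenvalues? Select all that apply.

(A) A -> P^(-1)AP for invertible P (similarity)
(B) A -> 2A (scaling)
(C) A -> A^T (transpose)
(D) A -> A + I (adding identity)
A and C

Eigenvalues are preserved by:
1. Similarity transformations: A -> P^(-1)AP (same characteristic polynomial)
2. Transpose: A^T has the same eigenvalues as A

Eigenvalues are NOT preserved by:
- Adding identity: eigenvalues become 2+1, 0+1
- Scaling: eigenvalues become 4, 0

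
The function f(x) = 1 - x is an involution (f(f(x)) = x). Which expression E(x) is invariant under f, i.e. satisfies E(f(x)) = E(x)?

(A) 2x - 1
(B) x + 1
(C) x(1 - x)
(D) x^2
C

Replace x by f(x) = 1 - x in each option and simplify. As a quick numerical cross-check, also compare E(3) with E(f(3)) = E(-2).

(A) 2x - 1  ->  2(1 - x) - 1 = 1 - 2x; check: E(3) = 5 but E(-2) = -5.   [not invariant]
(B) x + 1  ->  (1 - x) + 1 = 2 - x; check: E(3) = 4 but E(-2) = -1.   [not invariant]
(C) x(1 - x)  ->  (1 - x)(1 - (1 - x)), which simplifies back to x(1 - x); check: E(3) = -6, E(-2) = -6.   [invariant]
(D) x^2  ->  (1 - x)^2 = (x - 1)^2; check: E(3) = 9 but E(-2) = 4.   [not invariant]

Only (C) is unchanged. E is symmetric under swapping x with f(x) = 1 - x, which is exactly what an involution does.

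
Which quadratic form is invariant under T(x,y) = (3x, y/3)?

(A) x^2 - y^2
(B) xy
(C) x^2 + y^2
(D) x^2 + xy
B

T multiplies x by 3 and divides y by 3.
Substitute the transformed coordinates into each option and compare with the original:
(A) x^2 - y^2  ->  (3x)^2 - (y/3)^2 = 9x^2 - y^2/9   [differs from x^2 - y^2: not invariant]
(B) xy  ->  (3x)(y/3) = xy   [equals xy: invariant]
(C) x^2 + y^2  ->  (3x)^2 + (y/3)^2 = 9x^2 + y^2/9   [differs from x^2 + y^2: not invariant]
(D) x^2 + xy  ->  (3x)^2 + (3x)(y/3) = 9x^2 + xy   [differs from x^2 + xy: not invariant]

Only option (B), xy, is unchanged by the transformation.
The factors 3 and 1/3 cancel only in the pure product xy.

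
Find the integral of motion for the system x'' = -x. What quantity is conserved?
E = (x')^2 + x^2

Multiply the equation by x':
x' * x'' = -x * x'
The left side is d/dt[(x')^2/2] and the right side is d/dt[-x^2/2], so
d/dt[(x')^2/2 + x^2/2] = 0, i.e. (x')^2/2 + x^2/2 = constant.
Multiplying by 2, the integral of motion is E = (x')^2 + x^2.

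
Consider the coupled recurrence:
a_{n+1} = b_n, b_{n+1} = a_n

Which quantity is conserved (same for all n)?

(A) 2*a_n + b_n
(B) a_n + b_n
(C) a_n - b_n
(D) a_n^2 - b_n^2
B

Replace a_n by a_{n+1} = b_n and b_n by b_{n+1} = a_n in each option and simplify:
(A) 2*a_n + b_n  ->  2*(b_n) + (a_n) = a_n + 2*b_n   [not conserved]
(B) a_n + b_n  ->  (b_n) + (a_n) = a_n + b_n   [conserved]
(C) a_n - b_n  ->  (b_n) - (a_n) = -a_n + b_n   [not conserved]
(D) a_n^2 - b_n^2  ->  (b_n)^2 - (a_n)^2 = -a_n^2 + b_n^2   [not conserved]

Only (B) a_n + b_n returns to itself after one step, so it is the conserved quantity.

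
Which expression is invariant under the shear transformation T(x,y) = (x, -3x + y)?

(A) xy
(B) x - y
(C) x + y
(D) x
D

Under the shear T(x,y) = (x, -3x + y):
Substitute the transformed coordinates into each option and compare with the original:
(A) xy  ->  (x)(-3x + y) = -3x^2 + xy   [differs from xy: not invariant]
(B) x - y  ->  (x) - (-3x + y) = 4x - y   [differs from x - y: not invariant]
(C) x + y  ->  (x) + (-3x + y) = -2x + y   [differs from x + y: not invariant]
(D) x  ->  (x) = x   [equals x: invariant]

Only option (D), x, is unchanged by the transformation.
A vertical shear moves points parallel to the y-axis, so the x-coordinate (and any function of x alone) is unchanged.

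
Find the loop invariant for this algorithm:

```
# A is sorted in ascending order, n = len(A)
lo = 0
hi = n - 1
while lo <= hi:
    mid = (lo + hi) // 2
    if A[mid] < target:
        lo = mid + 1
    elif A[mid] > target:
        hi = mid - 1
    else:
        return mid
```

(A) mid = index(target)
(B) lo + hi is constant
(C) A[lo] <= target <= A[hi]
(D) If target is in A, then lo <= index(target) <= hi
D

A loop invariant must hold before the first iteration and be re-established by every execution of the body.

(D) If target is in A, then lo <= index(target) <= hi: Before the loop [lo, hi] = [0, n-1] covers every index. When A[mid] < target, sortedness puts target strictly to the right of mid, so setting lo = mid + 1 keeps index(target) in [lo, hi]; symmetrically for hi = mid - 1. Hence 'if target is in A then lo <= index(target) <= hi' holds after every iteration, and when lo > hi it proves target is absent.

The other options fail:
(A) mid = index(target): mid is just the current probe; it equals index(target) only on the iteration that returns.
(B) lo + hi is constant: each iteration moves exactly one of lo, hi, so lo + hi changes (e.g. 0 + (n-1) becomes (mid+1) + (n-1)).
(C) A[lo] <= target <= A[hi]: fails when target is not in A (e.g. target < A[0] already violates it before the loop), so it is not maintained in general.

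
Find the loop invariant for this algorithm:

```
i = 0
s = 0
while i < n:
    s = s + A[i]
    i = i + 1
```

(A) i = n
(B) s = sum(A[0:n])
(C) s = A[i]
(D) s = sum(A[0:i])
D

A loop invariant must hold before the first iteration and be re-established by every execution of the body.

(D) s = sum(A[0:i]): Initially i = 0 and s = 0 = sum of the empty slice A[0:0]. If s = sum(A[0:i]) holds at the top of an iteration, the body sets s to sum(A[0:i]) + A[i] = sum(A[0:i+1]) and then i to i+1, so s = sum(A[0:i]) holds again. At exit i = n, giving s = sum(A[0:n]).

The other options fail:
(A) i = n: false initially (i = 0); it is the exit condition, not an invariant.
(B) s = sum(A[0:n]): false before the loop (s = 0, not the full sum) -- it only becomes true at exit.
(C) s = A[i]: after the first iteration s = A[0] but i = 1, so s = A[i] compares s with the wrong element (and fails in general).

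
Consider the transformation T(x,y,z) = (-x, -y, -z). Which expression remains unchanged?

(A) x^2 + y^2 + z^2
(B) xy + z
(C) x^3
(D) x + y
A

Apply T(x,y,z) = (-x, -y, -z) to each option, i.e. replace (x, y, z) by the transformed coordinates.
Substitute the transformed coordinates into each option and compare with the original:
(A) x^2 + y^2 + z^2  ->  (-x)^2 + (-y)^2 + (-z)^2 = x^2 + y^2 + z^2   [equals x^2 + y^2 + z^2: invariant]
(B) xy + z  ->  (-x)(-y) + (-z) = xy - z   [differs from xy + z: not invariant]
(C) x^3  ->  (-x)^3 = -x^3   [differs from x^3: not invariant]
(D) x + y  ->  (-x) + (-y) = -x - y   [differs from x + y: not invariant]

Only option (A), x^2 + y^2 + z^2, is unchanged by the transformation.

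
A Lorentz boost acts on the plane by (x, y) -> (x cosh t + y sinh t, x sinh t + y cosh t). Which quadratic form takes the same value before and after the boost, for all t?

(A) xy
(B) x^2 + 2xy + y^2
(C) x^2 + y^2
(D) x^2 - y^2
D

Write x' = x cosh t + y sinh t, y' = x sinh t + y cosh t and substitute into each option:
(A) xy: (x cosh t + y sinh t)(x sinh t + y cosh t) = xy(cosh^2 t + sinh^2 t) + (x^2 + y^2) sinh t cosh t = xy cosh 2t + (x^2 + y^2)(sinh 2t)/2   [not invariant for t != 0]
(B) x^2 + 2xy + y^2: (x' + y')^2 with x' + y' = (x + y)(cosh t + sinh t) = (x + y)e^t, so it becomes (x + y)^2 e^(2t)   [not invariant for t != 0]
(C) x^2 + y^2: (x cosh t + y sinh t)^2 + (x sinh t + y cosh t)^2 = (x^2 + y^2)(cosh^2 t + sinh^2 t) + 4xy sinh t cosh t = (x^2 + y^2) cosh 2t + 2xy sinh 2t   [not invariant for t != 0]
(D) x^2 - y^2: (x cosh t + y sinh t)^2 - (x sinh t + y cosh t)^2 = x^2(cosh^2 t - sinh^2 t) + 2xy(cosh t sinh t - sinh t cosh t) + y^2(sinh^2 t - cosh^2 t) = x^2 - y^2   [invariant, using cosh^2 t - sinh^2 t = 1]

Only (D) x^2 - y^2 is unchanged; it is the Minkowski form preserved by Lorentz boosts, just as x^2 + y^2 is preserved by ordinary rotations.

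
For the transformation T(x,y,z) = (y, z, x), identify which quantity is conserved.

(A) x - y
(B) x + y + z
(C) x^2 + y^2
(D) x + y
B

Apply T(x,y,z) = (y, z, x) to each option, i.e. replace (x, y, z) by the transformed coordinates.
Substitute the transformed coordinates into each option and compare with the original:
(A) x - y  ->  (y) - (z) = y - z   [differs from x - y: not invariant]
(B) x + y + z  ->  (y) + (z) + (x) = x + y + z   [equals x + y + z: invariant]
(C) x^2 + y^2  ->  (y)^2 + (z)^2 = y^2 + z^2   [differs from x^2 + y^2: not invariant]
(D) x + y  ->  (y) + (z) = y + z   [differs from x + y: not invariant]

Only option (B), x + y + z, is unchanged by the transformation.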